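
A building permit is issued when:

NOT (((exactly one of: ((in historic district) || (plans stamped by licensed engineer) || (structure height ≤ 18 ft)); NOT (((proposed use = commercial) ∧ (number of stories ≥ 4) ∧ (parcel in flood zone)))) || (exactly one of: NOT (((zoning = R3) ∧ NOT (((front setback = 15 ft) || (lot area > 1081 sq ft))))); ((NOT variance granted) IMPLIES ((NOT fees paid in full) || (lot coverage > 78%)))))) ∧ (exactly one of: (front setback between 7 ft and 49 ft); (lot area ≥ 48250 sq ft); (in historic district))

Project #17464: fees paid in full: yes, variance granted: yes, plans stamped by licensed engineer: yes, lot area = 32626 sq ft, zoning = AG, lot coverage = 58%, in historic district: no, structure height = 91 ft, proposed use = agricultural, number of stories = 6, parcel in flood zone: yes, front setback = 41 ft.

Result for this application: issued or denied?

Atomic conditions:
  in historic district: no → false
  plans stamped by licensed engineer: yes → true
  structure height ≤ 18 ft: 91 ≤ 18 is false
  proposed use = commercial: agricultural == commercial is false
  number of stories ≥ 4: 6 ≥ 4 is true
  parcel in flood zone: yes → true
  zoning = R3: AG == R3 is false
  front setback = 15 ft: 41 == 15 is false
  lot area > 1081 sq ft: 32626 > 1081 is true
  NOT variance granted: yes → false
  NOT fees paid in full: yes → false
  lot coverage > 78%: 58 > 78 is false
  front setback between 7 ft and 49 ft: 41 in [7, 49] is true
  lot area ≥ 48250 sq ft: 32626 ≥ 48250 is false
Combine:
[1.1.1.1] false OR true OR false = true
[1.1.1.2.1] false AND true AND true = false
[1.1.1.2] NOT false = true
[1.1.1] exactly-one(true, true) = false
[1.1.2.1.1.2.1] false OR true = true
[1.1.2.1.1.2] NOT true = false
[1.1.2.1.1] false AND false = false
[1.1.2.1] NOT false = true
[1.1.2.2.2] false OR false = false
[1.1.2.2] false → false (antecedent false ⇒ implication holds) = true
[1.1.2] exactly-one(true, true) = false
[1.1] false OR false = false
[1] NOT false = true
[2] exactly-one(true, false, false) = true
[root] true AND true = true
Overall: true → issued

Issued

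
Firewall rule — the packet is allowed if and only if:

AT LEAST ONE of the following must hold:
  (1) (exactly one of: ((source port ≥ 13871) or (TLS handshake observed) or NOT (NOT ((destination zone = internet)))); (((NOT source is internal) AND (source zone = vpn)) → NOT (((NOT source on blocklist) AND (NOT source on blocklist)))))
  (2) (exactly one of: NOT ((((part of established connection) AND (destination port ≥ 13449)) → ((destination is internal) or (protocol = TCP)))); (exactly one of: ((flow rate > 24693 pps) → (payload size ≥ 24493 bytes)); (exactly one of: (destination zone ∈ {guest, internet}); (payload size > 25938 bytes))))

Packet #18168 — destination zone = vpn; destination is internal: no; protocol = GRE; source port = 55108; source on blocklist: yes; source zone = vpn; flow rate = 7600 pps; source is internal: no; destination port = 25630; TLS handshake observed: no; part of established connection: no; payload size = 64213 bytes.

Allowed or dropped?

Dropped

Atomic conditions:
  source port ≥ 13871: 55108 ≥ 13871 is true
  TLS handshake observed: no → false
  destination zone = internet: vpn == internet is false
  NOT source is internal: no → true
  source zone = vpn: vpn == vpn is true
  NOT source on blocklist: yes → false
  part of established connection: no → false
  destination port ≥ 13449: 25630 ≥ 13449 is true
  destination is internal: no → false
  protocol = TCP: GRE == TCP is false
  flow rate > 24693 pps: 7600 > 24693 is false
  payload size ≥ 24493 bytes: 64213 ≥ 24493 is true
  destination zone ∈ {guest, internet}: vpn is not in the set → false
  payload size > 25938 bytes: 64213 > 25938 is true
Combine:
[1.1.3.1] NOT false = true
[1.1.3] NOT true = false
[1.1] true OR false OR false = true
[1.2.1] true AND true = true
[1.2.2.1] false AND false = false
[1.2.2] NOT false = true
[1.2] true → true = true
[1] exactly-one(true, true) = false
[2.1.1.1] false AND true = false
[2.1.1.2] false OR false = false
[2.1.1] false → false (antecedent false ⇒ implication holds) = true
[2.1] NOT true = false
[2.2.1] false → true (antecedent false ⇒ implication holds) = true
[2.2.2] exactly-one(false, true) = true
[2.2] exactly-one(true, true) = false
[2] exactly-one(false, false) = false
[root] false OR false = false
Overall: false → dropped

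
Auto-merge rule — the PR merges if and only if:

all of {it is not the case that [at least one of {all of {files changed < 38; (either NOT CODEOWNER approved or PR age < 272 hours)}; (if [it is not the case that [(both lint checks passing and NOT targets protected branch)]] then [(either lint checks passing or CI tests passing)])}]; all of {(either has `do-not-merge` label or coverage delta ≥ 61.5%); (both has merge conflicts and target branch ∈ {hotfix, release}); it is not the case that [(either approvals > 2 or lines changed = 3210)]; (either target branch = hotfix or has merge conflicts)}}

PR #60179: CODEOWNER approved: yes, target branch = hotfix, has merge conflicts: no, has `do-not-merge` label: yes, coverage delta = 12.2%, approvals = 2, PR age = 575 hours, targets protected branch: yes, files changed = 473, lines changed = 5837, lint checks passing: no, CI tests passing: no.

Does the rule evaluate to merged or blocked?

Atomic conditions:
  files changed < 38: 473 < 38 is false
  NOT CODEOWNER approved: yes → false
  PR age < 272 hours: 575 < 272 is false
  lint checks passing: no → false
  NOT targets protected branch: yes → false
  CI tests passing: no → false
  has `do-not-merge` label: yes → true
  coverage delta ≥ 61.5%: 12.2 ≥ 61.5 is false
  has merge conflicts: no → false
  target branch ∈ {hotfix, release}: hotfix is in the set → true
  approvals > 2: 2 > 2 is false
  lines changed = 3210: 5837 == 3210 is false
  target branch = hotfix: hotfix == hotfix is true
Combine:
[1.1.1.2] false OR false = false
[1.1.1] false AND false = false
[1.1.2.1.1] false AND false = false
[1.1.2.1] NOT false = true
[1.1.2.2] false OR false = false
[1.1.2] true → false = false
[1.1] false OR false = false
[1] NOT false = true
[2.1] true OR false = true
[2.2] false AND true = false
[2.3.1] false OR false = false
[2.3] NOT false = true
[2.4] true OR false = true
[2] true AND false AND true AND true = false
[root] true AND false = false
Overall: false → blocked

Blocked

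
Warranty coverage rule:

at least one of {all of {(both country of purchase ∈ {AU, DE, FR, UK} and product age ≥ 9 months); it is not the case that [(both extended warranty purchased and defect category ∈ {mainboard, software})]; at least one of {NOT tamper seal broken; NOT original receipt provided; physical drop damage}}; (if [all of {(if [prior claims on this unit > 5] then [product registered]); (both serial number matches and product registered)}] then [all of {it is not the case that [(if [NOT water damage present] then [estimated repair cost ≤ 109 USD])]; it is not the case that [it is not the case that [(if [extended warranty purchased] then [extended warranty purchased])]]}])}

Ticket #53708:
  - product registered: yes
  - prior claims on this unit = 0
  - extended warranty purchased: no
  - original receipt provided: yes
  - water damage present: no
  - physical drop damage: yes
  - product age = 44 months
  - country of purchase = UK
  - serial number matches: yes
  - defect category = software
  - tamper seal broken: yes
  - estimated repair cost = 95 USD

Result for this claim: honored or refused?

Honored

Atomic conditions:
  country of purchase ∈ {AU, DE, FR, UK}: UK is in the set → true
  product age ≥ 9 months: 44 ≥ 9 is true
  extended warranty purchased: no → false
  defect category ∈ {mainboard, software}: software is in the set → true
  NOT tamper seal broken: yes → false
  NOT original receipt provided: yes → false
  physical drop damage: yes → true
  prior claims on this unit > 5: 0 > 5 is false
  product registered: yes → true
  serial number matches: yes → true
  NOT water damage present: no → true
  estimated repair cost ≤ 109 USD: 95 ≤ 109 is true
Combine:
[1.1] true AND true = true
[1.2.1] false AND true = false
[1.2] NOT false = true
[1.3] false OR false OR true = true
[1] true AND true AND true = true
[2.1.1] false → true (antecedent false ⇒ implication holds) = true
[2.1.2] true AND true = true
[2.1] true AND true = true
[2.2.1.1] true → true = true
[2.2.1] NOT true = false
[2.2.2.1.1] false → false (antecedent false ⇒ implication holds) = true
[2.2.2.1] NOT true = false
[2.2.2] NOT false = true
[2.2] false AND true = false
[2] true → false = false
[root] true OR false = true
Overall: true → honored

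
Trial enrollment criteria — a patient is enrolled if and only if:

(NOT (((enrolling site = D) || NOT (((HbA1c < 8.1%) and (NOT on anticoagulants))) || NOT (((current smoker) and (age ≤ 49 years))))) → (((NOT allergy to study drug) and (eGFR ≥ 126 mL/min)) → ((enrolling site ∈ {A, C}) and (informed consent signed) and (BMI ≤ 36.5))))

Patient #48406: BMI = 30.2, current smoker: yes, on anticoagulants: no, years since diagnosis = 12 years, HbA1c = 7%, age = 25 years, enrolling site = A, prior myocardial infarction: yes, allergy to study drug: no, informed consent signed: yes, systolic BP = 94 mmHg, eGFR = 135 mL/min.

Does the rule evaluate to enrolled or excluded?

Atomic conditions:
  enrolling site = D: A == D is false
  HbA1c < 8.1%: 7 < 8.1 is true
  NOT on anticoagulants: no → true
  current smoker: yes → true
  age ≤ 49 years: 25 ≤ 49 is true
  NOT allergy to study drug: no → true
  eGFR ≥ 126 mL/min: 135 ≥ 126 is true
  enrolling site ∈ {A, C}: A is in the set → true
  informed consent signed: yes → true
  BMI ≤ 36.5: 30.2 ≤ 36.5 is true
Combine:
[1.1.2.1] true AND true = true
[1.1.2] NOT true = false
[1.1.3.1] true AND true = true
[1.1.3] NOT true = false
[1.1] false OR false OR false = false
[1] NOT false = true
[2.1] true AND true = true
[2.2] true AND true AND true = true
[2] true → true = true
[root] true → true = true
Overall: true → enrolled

Enrolled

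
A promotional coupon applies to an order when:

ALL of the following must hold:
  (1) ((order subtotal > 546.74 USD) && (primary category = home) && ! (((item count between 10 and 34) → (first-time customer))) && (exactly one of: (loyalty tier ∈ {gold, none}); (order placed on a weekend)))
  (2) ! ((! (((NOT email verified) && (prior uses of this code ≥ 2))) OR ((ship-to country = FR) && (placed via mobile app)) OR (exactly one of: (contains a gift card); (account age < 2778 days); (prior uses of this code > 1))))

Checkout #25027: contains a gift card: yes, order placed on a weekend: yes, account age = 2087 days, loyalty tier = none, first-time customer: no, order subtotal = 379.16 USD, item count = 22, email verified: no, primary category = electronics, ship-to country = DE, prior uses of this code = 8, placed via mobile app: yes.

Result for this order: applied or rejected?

Rejected

Atomic conditions:
  order subtotal > 546.74 USD: 379.16 > 546.74 is false
  primary category = home: electronics == home is false
  item count between 10 and 34: 22 in [10, 34] is true
  first-time customer: no → false
  loyalty tier ∈ {gold, none}: none is in the set → true
  order placed on a weekend: yes → true
  NOT email verified: no → true
  prior uses of this code ≥ 2: 8 ≥ 2 is true
  ship-to country = FR: DE == FR is false
  placed via mobile app: yes → true
  contains a gift card: yes → true
  account age < 2778 days: 2087 < 2778 is true
  prior uses of this code > 1: 8 > 1 is true
Combine:
[1.3.1] true → false = false
[1.3] NOT false = true
[1.4] exactly-one(true, true) = false
[1] false AND false AND true AND false = false
[2.1.1.1] true AND true = true
[2.1.1] NOT true = false
[2.1.2] false AND true = false
[2.1.3] exactly-one(true, true, true) = false
[2.1] false OR false OR false = false
[2] NOT false = true
[root] false AND true = false
Overall: false → rejected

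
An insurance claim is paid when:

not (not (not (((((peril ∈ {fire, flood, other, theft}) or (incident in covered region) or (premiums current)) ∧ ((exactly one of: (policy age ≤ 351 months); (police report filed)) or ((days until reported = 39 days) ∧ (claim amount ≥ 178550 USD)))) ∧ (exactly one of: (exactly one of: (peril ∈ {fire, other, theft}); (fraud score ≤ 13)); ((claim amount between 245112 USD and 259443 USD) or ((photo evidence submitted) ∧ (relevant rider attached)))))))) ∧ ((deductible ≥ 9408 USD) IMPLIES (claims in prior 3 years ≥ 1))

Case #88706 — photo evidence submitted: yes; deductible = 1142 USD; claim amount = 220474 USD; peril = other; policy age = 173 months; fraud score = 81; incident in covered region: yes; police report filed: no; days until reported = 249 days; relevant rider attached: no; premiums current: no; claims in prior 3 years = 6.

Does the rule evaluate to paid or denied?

Atomic conditions:
  peril ∈ {fire, flood, other, theft}: other is in the set → true
  incident in covered region: yes → true
  premiums current: no → false
  policy age ≤ 351 months: 173 ≤ 351 is true
  police report filed: no → false
  days until reported = 39 days: 249 == 39 is false
  claim amount ≥ 178550 USD: 220474 ≥ 178550 is true
  peril ∈ {fire, other, theft}: other is in the set → true
  fraud score ≤ 13: 81 ≤ 13 is false
  claim amount between 245112 USD and 259443 USD: 220474 in [245112, 259443] is false
  photo evidence submitted: yes → true
  relevant rider attached: no → false
  deductible ≥ 9408 USD: 1142 ≥ 9408 is false
  claims in prior 3 years ≥ 1: 6 ≥ 1 is true
Combine:
[1.1.1.1.1.1] true OR true OR false = true
[1.1.1.1.1.2.1] exactly-one(true, false) = true
[1.1.1.1.1.2.2] false AND true = false
[1.1.1.1.1.2] true OR false = true
[1.1.1.1.1] true AND true = true
[1.1.1.1.2.1] exactly-one(true, false) = true
[1.1.1.1.2.2.2] true AND false = false
[1.1.1.1.2.2] false OR false = false
[1.1.1.1.2] exactly-one(true, false) = true
[1.1.1.1] true AND true = true
[1.1.1] NOT true = false
[1.1] NOT false = true
[1] NOT true = false
[2] false → true (antecedent false ⇒ implication holds) = true
[root] false AND true = false
Overall: false → denied

Denied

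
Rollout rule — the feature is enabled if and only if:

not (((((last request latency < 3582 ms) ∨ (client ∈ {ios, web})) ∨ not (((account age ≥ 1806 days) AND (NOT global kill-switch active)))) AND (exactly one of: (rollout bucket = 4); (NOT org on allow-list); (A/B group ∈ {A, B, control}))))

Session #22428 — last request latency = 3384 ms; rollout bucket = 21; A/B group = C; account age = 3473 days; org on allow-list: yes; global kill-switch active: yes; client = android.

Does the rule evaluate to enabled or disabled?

Enabled

Atomic conditions:
  last request latency < 3582 ms: 3384 < 3582 is true
  client ∈ {ios, web}: android is not in the set → false
  account age ≥ 1806 days: 3473 ≥ 1806 is true
  NOT global kill-switch active: yes → false
  rollout bucket = 4: 21 == 4 is false
  NOT org on allow-list: yes → false
  A/B group ∈ {A, B, control}: C is not in the set → false
Combine:
[1.1.1] true OR false = true
[1.1.2.1] true AND false = false
[1.1.2] NOT false = true
[1.1] true OR true = true
[1.2] exactly-one(false, false, false) = false
[1] true AND false = false
[root] NOT false = true
Overall: true → enabled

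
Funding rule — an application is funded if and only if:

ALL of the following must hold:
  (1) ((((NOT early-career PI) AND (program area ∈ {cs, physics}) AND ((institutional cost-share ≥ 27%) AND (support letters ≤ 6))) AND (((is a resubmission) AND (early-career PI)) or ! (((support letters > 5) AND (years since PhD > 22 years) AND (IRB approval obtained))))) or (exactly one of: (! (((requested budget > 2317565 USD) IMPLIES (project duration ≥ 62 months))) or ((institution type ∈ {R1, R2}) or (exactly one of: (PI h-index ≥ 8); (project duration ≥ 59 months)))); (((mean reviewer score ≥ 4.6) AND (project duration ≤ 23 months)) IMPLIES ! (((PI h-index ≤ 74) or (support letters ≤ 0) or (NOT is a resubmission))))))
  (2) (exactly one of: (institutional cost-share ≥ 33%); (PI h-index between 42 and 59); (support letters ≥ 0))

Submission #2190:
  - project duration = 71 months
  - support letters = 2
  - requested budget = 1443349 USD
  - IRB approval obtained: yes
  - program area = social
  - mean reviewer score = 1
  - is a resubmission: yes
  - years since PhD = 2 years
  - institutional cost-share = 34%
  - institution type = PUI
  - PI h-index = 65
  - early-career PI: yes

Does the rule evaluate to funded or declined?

Atomic conditions:
  NOT early-career PI: yes → false
  program area ∈ {cs, physics}: social is not in the set → false
  institutional cost-share ≥ 27%: 34 ≥ 27 is true
  support letters ≤ 6: 2 ≤ 6 is true
  is a resubmission: yes → true
  early-career PI: yes → true
  support letters > 5: 2 > 5 is false
  years since PhD > 22 years: 2 > 22 is false
  IRB approval obtained: yes → true
  requested budget > 2317565 USD: 1443349 > 2317565 is false
  project duration ≥ 62 months: 71 ≥ 62 is true
  institution type ∈ {R1, R2}: PUI is not in the set → false
  PI h-index ≥ 8: 65 ≥ 8 is true
  project duration ≥ 59 months: 71 ≥ 59 is true
  mean reviewer score ≥ 4.6: 1 ≥ 4.6 is false
  project duration ≤ 23 months: 71 ≤ 23 is false
  PI h-index ≤ 74: 65 ≤ 74 is true
  support letters ≤ 0: 2 ≤ 0 is false
  NOT is a resubmission: yes → false
  institutional cost-share ≥ 33%: 34 ≥ 33 is true
  PI h-index between 42 and 59: 65 in [42, 59] is false
  support letters ≥ 0: 2 ≥ 0 is true
Combine:
[1.1.1.3] true AND true = true
[1.1.1] false AND false AND true = false
[1.1.2.1] true AND true = true
[1.1.2.2.1] false AND false AND true = false
[1.1.2.2] NOT false = true
[1.1.2] true OR true = true
[1.1] false AND true = false
[1.2.1.1.1] false → true (antecedent false ⇒ implication holds) = true
[1.2.1.1] NOT true = false
[1.2.1.2.2] exactly-one(true, true) = false
[1.2.1.2] false OR false = false
[1.2.1] false OR false = false
[1.2.2.1] false AND false = false
[1.2.2.2.1] true OR false OR false = true
[1.2.2.2] NOT true = false
[1.2.2] false → false (antecedent false ⇒ implication holds) = true
[1.2] exactly-one(false, true) = true
[1] false OR true = true
[2] exactly-one(true, false, true) = false
[root] true AND false = false
Overall: false → declined

Declined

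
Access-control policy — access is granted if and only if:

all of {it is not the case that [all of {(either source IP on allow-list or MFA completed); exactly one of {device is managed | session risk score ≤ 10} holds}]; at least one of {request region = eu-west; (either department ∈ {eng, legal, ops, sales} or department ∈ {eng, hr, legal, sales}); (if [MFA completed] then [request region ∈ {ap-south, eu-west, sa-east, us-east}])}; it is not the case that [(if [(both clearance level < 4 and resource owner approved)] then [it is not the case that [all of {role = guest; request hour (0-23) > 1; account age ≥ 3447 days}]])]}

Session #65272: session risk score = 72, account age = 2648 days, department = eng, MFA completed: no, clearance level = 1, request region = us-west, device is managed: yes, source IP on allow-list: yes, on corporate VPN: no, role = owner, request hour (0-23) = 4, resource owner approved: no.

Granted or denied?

Denied

Atomic conditions:
  source IP on allow-list: yes → true
  MFA completed: no → false
  device is managed: yes → true
  session risk score ≤ 10: 72 ≤ 10 is false
  request region = eu-west: us-west == eu-west is false
  department ∈ {eng, legal, ops, sales}: eng is in the set → true
  department ∈ {eng, hr, legal, sales}: eng is in the set → true
  request region ∈ {ap-south, eu-west, sa-east, us-east}: us-west is not in the set → false
  clearance level < 4: 1 < 4 is true
  resource owner approved: no → false
  role = guest: owner == guest is false
  request hour (0-23) > 1: 4 > 1 is true
  account age ≥ 3447 days: 2648 ≥ 3447 is false
Combine:
[1.1.1] true OR false = true
[1.1.2] exactly-one(true, false) = true
[1.1] true AND true = true
[1] NOT true = false
[2.2] true OR true = true
[2.3] false → false (antecedent false ⇒ implication holds) = true
[2] false OR true OR true = true
[3.1.1] true AND false = false
[3.1.2.1] false AND true AND false = false
[3.1.2] NOT false = true
[3.1] false → true (antecedent false ⇒ implication holds) = true
[3] NOT true = false
[root] false AND true AND false = false
Overall: false → denied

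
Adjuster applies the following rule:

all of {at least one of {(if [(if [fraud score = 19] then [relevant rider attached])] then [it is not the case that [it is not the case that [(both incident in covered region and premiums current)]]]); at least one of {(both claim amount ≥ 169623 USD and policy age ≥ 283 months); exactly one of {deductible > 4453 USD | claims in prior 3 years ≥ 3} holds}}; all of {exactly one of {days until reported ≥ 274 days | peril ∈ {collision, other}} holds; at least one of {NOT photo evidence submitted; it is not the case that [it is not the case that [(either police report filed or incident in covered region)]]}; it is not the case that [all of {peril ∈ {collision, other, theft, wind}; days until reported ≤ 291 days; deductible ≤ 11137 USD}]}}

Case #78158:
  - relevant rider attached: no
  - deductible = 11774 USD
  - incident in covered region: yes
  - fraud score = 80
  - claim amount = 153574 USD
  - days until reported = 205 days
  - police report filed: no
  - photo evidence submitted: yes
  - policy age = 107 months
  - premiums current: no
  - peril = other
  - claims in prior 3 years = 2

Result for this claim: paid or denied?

Paid

Atomic conditions:
  fraud score = 19: 80 == 19 is false
  relevant rider attached: no → false
  incident in covered region: yes → true
  premiums current: no → false
  claim amount ≥ 169623 USD: 153574 ≥ 169623 is false
  policy age ≥ 283 months: 107 ≥ 283 is false
  deductible > 4453 USD: 11774 > 4453 is true
  claims in prior 3 years ≥ 3: 2 ≥ 3 is false
  days until reported ≥ 274 days: 205 ≥ 274 is false
  peril ∈ {collision, other}: other is in the set → true
  NOT photo evidence submitted: yes → false
  police report filed: no → false
  peril ∈ {collision, other, theft, wind}: other is in the set → true
  days until reported ≤ 291 days: 205 ≤ 291 is true
  deductible ≤ 11137 USD: 11774 ≤ 11137 is false
Combine:
[1.1.1] false → false (antecedent false ⇒ implication holds) = true
[1.1.2.1.1] true AND false = false
[1.1.2.1] NOT false = true
[1.1.2] NOT true = false
[1.1] true → false = false
[1.2.1] false AND false = false
[1.2.2] exactly-one(true, false) = true
[1.2] false OR true = true
[1] false OR true = true
[2.1] exactly-one(false, true) = true
[2.2.2.1.1] false OR true = true
[2.2.2.1] NOT true = false
[2.2.2] NOT false = true
[2.2] false OR true = true
[2.3.1] true AND true AND false = false
[2.3] NOT false = true
[2] true AND true AND true = true
[root] true AND true = true
Overall: true → paid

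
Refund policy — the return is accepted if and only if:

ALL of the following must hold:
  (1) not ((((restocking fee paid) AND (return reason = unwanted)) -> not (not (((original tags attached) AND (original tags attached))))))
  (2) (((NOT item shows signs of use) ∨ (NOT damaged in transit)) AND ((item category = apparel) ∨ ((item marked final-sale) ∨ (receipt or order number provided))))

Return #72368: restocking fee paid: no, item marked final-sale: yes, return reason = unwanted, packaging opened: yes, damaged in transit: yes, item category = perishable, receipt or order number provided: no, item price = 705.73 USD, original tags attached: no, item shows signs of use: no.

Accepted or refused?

Refused

Atomic conditions:
  restocking fee paid: no → false
  return reason = unwanted: unwanted == unwanted is true
  original tags attached: no → false
  NOT item shows signs of use: no → true
  NOT damaged in transit: yes → false
  item category = apparel: perishable == apparel is false
  item marked final-sale: yes → true
  receipt or order number provided: no → false
Combine:
[1.1.1] false AND true = false
[1.1.2.1.1] false AND false = false
[1.1.2.1] NOT false = true
[1.1.2] NOT true = false
[1.1] false → false (antecedent false ⇒ implication holds) = true
[1] NOT true = false
[2.1] true OR false = true
[2.2.2] true OR false = true
[2.2] false OR true = true
[2] true AND true = true
[root] false AND true = false
Overall: false → refused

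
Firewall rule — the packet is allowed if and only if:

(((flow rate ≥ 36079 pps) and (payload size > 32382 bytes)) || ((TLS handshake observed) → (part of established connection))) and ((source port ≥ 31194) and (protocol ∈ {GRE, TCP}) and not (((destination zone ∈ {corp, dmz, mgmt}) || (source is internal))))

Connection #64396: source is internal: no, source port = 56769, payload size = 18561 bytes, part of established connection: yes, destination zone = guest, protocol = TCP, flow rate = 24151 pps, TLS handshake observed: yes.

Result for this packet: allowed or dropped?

Allowed

Atomic conditions:
  flow rate ≥ 36079 pps: 24151 ≥ 36079 is false
  payload size > 32382 bytes: 18561 > 32382 is false
  TLS handshake observed: yes → true
  part of established connection: yes → true
  source port ≥ 31194: 56769 ≥ 31194 is true
  protocol ∈ {GRE, TCP}: TCP is in the set → true
  destination zone ∈ {corp, dmz, mgmt}: guest is not in the set → false
  source is internal: no → false
Combine:
[1.1] false AND false = false
[1.2] true → true = true
[1] false OR true = true
[2.3.1] false OR false = false
[2.3] NOT false = true
[2] true AND true AND true = true
[root] true AND true = true
Overall: true → allowed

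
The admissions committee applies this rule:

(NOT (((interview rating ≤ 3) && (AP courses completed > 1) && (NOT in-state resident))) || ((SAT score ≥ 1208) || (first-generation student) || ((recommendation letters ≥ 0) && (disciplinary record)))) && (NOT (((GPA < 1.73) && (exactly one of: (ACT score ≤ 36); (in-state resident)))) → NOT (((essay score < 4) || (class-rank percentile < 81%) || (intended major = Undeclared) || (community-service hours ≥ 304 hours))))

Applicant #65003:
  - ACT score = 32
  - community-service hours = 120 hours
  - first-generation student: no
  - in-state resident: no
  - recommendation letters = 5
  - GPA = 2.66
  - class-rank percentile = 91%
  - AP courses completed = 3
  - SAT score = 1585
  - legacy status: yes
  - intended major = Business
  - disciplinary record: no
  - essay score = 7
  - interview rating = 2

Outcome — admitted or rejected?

Atomic conditions:
  interview rating ≤ 3: 2 ≤ 3 is true
  AP courses completed > 1: 3 > 1 is true
  NOT in-state resident: no → true
  SAT score ≥ 1208: 1585 ≥ 1208 is true
  first-generation student: no → false
  recommendation letters ≥ 0: 5 ≥ 0 is true
  disciplinary record: no → false
  GPA < 1.73: 2.66 < 1.73 is false
  ACT score ≤ 36: 32 ≤ 36 is true
  in-state resident: no → false
  essay score < 4: 7 < 4 is false
  class-rank percentile < 81%: 91 < 81 is false
  intended major = Undeclared: Business == Undeclared is false
  community-service hours ≥ 304 hours: 120 ≥ 304 is false
Combine:
[1.1.1] true AND true AND true = true
[1.1] NOT true = false
[1.2.3] true AND false = false
[1.2] true OR false OR false = true
[1] false OR true = true
[2.1.1.2] exactly-one(true, false) = true
[2.1.1] false AND true = false
[2.1] NOT false = true
[2.2.1] false OR false OR false OR false = false
[2.2] NOT false = true
[2] true → true = true
[root] true AND true = true
Overall: true → admitted

Admitted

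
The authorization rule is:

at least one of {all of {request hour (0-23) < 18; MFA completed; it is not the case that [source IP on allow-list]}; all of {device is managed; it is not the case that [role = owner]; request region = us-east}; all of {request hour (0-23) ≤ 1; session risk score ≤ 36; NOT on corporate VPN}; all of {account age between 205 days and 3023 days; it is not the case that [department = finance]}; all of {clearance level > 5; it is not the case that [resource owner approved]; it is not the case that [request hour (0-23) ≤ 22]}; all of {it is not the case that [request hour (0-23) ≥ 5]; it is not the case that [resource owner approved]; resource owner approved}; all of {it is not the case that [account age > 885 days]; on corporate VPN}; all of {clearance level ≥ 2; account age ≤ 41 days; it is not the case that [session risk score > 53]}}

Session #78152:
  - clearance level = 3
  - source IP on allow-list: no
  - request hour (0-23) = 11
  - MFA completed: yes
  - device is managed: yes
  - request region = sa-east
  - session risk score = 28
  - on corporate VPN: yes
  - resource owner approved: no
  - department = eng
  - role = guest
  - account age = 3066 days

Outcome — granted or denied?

Atomic conditions:
  request hour (0-23) < 18: 11 < 18 is true
  MFA completed: yes → true
  source IP on allow-list: no → false
  device is managed: yes → true
  role = owner: guest == owner is false
  request region = us-east: sa-east == us-east is false
  request hour (0-23) ≤ 1: 11 ≤ 1 is false
  session risk score ≤ 36: 28 ≤ 36 is true
  NOT on corporate VPN: yes → false
  account age between 205 days and 3023 days: 3066 in [205, 3023] is false
  department = finance: eng == finance is false
  clearance level > 5: 3 > 5 is false
  resource owner approved: no → false
  request hour (0-23) ≤ 22: 11 ≤ 22 is true
  request hour (0-23) ≥ 5: 11 ≥ 5 is true
  account age > 885 days: 3066 > 885 is true
  on corporate VPN: yes → true
  clearance level ≥ 2: 3 ≥ 2 is true
  account age ≤ 41 days: 3066 ≤ 41 is false
  session risk score > 53: 28 > 53 is false
Combine:
[1.3] NOT false = true
[1] true AND true AND true = true
[2.2] NOT false = true
[2] true AND true AND false = false
[3] false AND true AND false = false
[4.2] NOT false = true
[4] false AND true = false
[5.2] NOT false = true
[5.3] NOT true = false
[5] false AND true AND false = false
[6.1] NOT true = false
[6.2] NOT false = true
[6] false AND true AND false = false
[7.1] NOT true = false
[7] false AND true = false
[8.3] NOT false = true
[8] true AND false AND true = false
[root] true OR false OR false OR false OR false OR false OR false OR false = true
Overall: true → granted

Granted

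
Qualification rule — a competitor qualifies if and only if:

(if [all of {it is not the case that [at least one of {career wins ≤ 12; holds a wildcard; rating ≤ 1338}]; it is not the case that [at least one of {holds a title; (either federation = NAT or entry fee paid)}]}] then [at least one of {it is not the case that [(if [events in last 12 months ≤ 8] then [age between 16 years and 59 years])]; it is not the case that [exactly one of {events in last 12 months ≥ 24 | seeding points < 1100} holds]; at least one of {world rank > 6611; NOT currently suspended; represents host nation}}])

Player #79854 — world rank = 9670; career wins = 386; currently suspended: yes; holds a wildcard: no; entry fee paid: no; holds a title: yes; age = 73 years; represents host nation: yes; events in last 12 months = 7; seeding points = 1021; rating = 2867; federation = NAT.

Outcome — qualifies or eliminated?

Qualifies

Atomic conditions:
  career wins ≤ 12: 386 ≤ 12 is false
  holds a wildcard: no → false
  rating ≤ 1338: 2867 ≤ 1338 is false
  holds a title: yes → true
  federation = NAT: NAT == NAT is true
  entry fee paid: no → false
  events in last 12 months ≤ 8: 7 ≤ 8 is true
  age between 16 years and 59 years: 73 in [16, 59] is false
  events in last 12 months ≥ 24: 7 ≥ 24 is false
  seeding points < 1100: 1021 < 1100 is true
  world rank > 6611: 9670 > 6611 is true
  NOT currently suspended: yes → false
  represents host nation: yes → true
Combine:
[1.1.1] false OR false OR false = false
[1.1] NOT false = true
[1.2.1.2] true OR false = true
[1.2.1] true OR true = true
[1.2] NOT true = false
[1] true AND false = false
[2.1.1] true → false = false
[2.1] NOT false = true
[2.2.1] exactly-one(false, true) = true
[2.2] NOT true = false
[2.3] true OR false OR true = true
[2] true OR false OR true = true
[root] false → true (antecedent false ⇒ implication holds) = true
Overall: true → qualifies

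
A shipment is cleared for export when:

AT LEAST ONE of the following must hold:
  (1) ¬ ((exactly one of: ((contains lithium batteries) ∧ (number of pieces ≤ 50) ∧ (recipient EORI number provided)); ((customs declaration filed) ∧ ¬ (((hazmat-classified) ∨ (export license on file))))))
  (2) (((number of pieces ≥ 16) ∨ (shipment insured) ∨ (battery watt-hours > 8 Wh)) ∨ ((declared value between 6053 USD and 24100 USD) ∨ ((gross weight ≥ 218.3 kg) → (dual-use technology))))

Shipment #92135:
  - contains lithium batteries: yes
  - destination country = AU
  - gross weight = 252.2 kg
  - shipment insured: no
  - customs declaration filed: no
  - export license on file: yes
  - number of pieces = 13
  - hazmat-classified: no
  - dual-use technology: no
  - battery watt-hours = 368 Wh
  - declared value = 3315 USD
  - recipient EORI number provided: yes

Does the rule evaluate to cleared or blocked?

Cleared

Atomic conditions:
  contains lithium batteries: yes → true
  number of pieces ≤ 50: 13 ≤ 50 is true
  recipient EORI number provided: yes → true
  customs declaration filed: no → false
  hazmat-classified: no → false
  export license on file: yes → true
  number of pieces ≥ 16: 13 ≥ 16 is false
  shipment insured: no → false
  battery watt-hours > 8 Wh: 368 > 8 is true
  declared value between 6053 USD and 24100 USD: 3315 in [6053, 24100] is false
  gross weight ≥ 218.3 kg: 252.2 ≥ 218.3 is true
  dual-use technology: no → false
Combine:
[1.1.1] true AND true AND true = true
[1.1.2.2.1] false OR true = true
[1.1.2.2] NOT true = false
[1.1.2] false AND false = false
[1.1] exactly-one(true, false) = true
[1] NOT true = false
[2.1] false OR false OR true = true
[2.2.2] true → false = false
[2.2] false OR false = false
[2] true OR false = true
[root] false OR true = true
Overall: true → cleared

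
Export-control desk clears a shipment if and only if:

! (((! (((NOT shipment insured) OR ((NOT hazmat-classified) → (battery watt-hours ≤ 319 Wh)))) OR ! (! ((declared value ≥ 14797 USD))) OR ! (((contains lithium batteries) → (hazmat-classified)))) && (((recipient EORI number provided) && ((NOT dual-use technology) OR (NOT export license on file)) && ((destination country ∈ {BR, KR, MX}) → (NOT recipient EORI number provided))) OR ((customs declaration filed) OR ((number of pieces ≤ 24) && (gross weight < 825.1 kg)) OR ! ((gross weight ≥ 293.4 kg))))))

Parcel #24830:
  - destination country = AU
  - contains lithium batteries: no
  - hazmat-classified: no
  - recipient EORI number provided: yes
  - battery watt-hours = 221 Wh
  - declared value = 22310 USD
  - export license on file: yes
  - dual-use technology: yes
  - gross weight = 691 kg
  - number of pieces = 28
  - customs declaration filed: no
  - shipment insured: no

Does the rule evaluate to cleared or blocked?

Cleared

Atomic conditions:
  NOT shipment insured: no → true
  NOT hazmat-classified: no → true
  battery watt-hours ≤ 319 Wh: 221 ≤ 319 is true
  declared value ≥ 14797 USD: 22310 ≥ 14797 is true
  contains lithium batteries: no → false
  hazmat-classified: no → false
  recipient EORI number provided: yes → true
  NOT dual-use technology: yes → false
  NOT export license on file: yes → false
  destination country ∈ {BR, KR, MX}: AU is not in the set → false
  NOT recipient EORI number provided: yes → false
  customs declaration filed: no → false
  number of pieces ≤ 24: 28 ≤ 24 is false
  gross weight < 825.1 kg: 691 < 825.1 is true
  gross weight ≥ 293.4 kg: 691 ≥ 293.4 is true
Combine:
[1.1.1.1.2] true → true = true
[1.1.1.1] true OR true = true
[1.1.1] NOT true = false
[1.1.2.1] NOT true = false
[1.1.2] NOT false = true
[1.1.3.1] false → false (antecedent false ⇒ implication holds) = true
[1.1.3] NOT true = false
[1.1] false OR true OR false = true
[1.2.1.2] false OR false = false
[1.2.1.3] false → false (antecedent false ⇒ implication holds) = true
[1.2.1] true AND false AND true = false
[1.2.2.2] false AND true = false
[1.2.2.3] NOT true = false
[1.2.2] false OR false OR false = false
[1.2] false OR false = false
[1] true AND false = false
[root] NOT false = true
Overall: true → cleared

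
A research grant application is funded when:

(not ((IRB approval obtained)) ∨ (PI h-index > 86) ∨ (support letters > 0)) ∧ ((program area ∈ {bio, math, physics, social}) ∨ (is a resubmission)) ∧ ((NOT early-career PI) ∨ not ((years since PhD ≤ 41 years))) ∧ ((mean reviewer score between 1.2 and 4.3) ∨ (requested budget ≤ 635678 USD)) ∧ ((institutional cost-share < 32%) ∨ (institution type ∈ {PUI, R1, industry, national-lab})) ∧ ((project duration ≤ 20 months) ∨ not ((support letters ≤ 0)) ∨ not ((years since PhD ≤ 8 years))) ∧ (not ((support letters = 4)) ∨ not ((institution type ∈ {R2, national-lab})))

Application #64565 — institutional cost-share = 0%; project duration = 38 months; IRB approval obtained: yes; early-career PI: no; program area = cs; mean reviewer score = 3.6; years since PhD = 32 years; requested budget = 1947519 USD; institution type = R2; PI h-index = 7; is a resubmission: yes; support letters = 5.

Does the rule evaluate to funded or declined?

Atomic conditions:
  IRB approval obtained: yes → true
  PI h-index > 86: 7 > 86 is false
  support letters > 0: 5 > 0 is true
  program area ∈ {bio, math, physics, social}: cs is not in the set → false
  is a resubmission: yes → true
  NOT early-career PI: no → true
  years since PhD ≤ 41 years: 32 ≤ 41 is true
  mean reviewer score between 1.2 and 4.3: 3.6 in [1.2, 4.3] is true
  requested budget ≤ 635678 USD: 1947519 ≤ 635678 is false
  institutional cost-share < 32%: 0 < 32 is true
  institution type ∈ {PUI, R1, industry, national-lab}: R2 is not in the set → false
  project duration ≤ 20 months: 38 ≤ 20 is false
  support letters ≤ 0: 5 ≤ 0 is false
  years since PhD ≤ 8 years: 32 ≤ 8 is false
  support letters = 4: 5 == 4 is false
  institution type ∈ {R2, national-lab}: R2 is in the set → true
Combine:
[1.1] NOT true = false
[1] false OR false OR true = true
[2] false OR true = true
[3.2] NOT true = false
[3] true OR false = true
[4] true OR false = true
[5] true OR false = true
[6.2] NOT false = true
[6.3] NOT false = true
[6] false OR true OR true = true
[7.1] NOT false = true
[7.2] NOT true = false
[7] true OR false = true
[root] true AND true AND true AND true AND true AND true AND true = true
Overall: true → funded

Funded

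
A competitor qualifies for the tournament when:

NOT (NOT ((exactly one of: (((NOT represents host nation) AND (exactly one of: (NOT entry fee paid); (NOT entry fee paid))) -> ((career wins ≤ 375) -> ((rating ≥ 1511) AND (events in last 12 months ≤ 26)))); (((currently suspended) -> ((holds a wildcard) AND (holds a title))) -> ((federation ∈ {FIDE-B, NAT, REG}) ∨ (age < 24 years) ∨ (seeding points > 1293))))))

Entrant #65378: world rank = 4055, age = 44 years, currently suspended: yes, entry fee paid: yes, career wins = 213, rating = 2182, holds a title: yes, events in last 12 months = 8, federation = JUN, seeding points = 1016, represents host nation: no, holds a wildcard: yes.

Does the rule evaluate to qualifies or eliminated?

Atomic conditions:
  NOT represents host nation: no → true
  NOT entry fee paid: yes → false
  career wins ≤ 375: 213 ≤ 375 is true
  rating ≥ 1511: 2182 ≥ 1511 is true
  events in last 12 months ≤ 26: 8 ≤ 26 is true
  currently suspended: yes → true
  holds a wildcard: yes → true
  holds a title: yes → true
  federation ∈ {FIDE-B, NAT, REG}: JUN is not in the set → false
  age < 24 years: 44 < 24 is false
  seeding points > 1293: 1016 > 1293 is false
Combine:
[1.1.1.1.2] exactly-one(false, false) = false
[1.1.1.1] true AND false = false
[1.1.1.2.2] true AND true = true
[1.1.1.2] true → true = true
[1.1.1] false → true (antecedent false ⇒ implication holds) = true
[1.1.2.1.2] true AND true = true
[1.1.2.1] true → true = true
[1.1.2.2] false OR false OR false = false
[1.1.2] true → false = false
[1.1] exactly-one(true, false) = true
[1] NOT true = false
[root] NOT false = true
Overall: true → qualifies

Qualifies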